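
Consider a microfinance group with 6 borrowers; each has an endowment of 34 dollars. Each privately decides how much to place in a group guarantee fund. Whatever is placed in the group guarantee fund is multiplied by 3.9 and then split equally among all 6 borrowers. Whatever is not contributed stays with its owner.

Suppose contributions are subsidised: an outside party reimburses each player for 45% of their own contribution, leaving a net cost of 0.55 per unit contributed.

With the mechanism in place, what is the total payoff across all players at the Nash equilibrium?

The effective private return per unit is now (3.9/6) / 0.55 = 1.1818 > 1, so every player's dominant strategy flips to full contribution.
So the Nash equilibrium is full contribution by all 6; the group earns 6 × (34 × 0.45 + 3.9 × 34) = 887.40.

887.40 dollars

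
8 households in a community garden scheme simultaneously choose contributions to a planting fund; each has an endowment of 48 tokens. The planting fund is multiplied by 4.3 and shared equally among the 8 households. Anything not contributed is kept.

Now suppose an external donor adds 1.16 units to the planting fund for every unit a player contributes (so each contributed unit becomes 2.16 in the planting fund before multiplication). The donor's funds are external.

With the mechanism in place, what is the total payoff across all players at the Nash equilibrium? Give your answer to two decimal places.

3566.59 tokens

Under the mechanism each unit contributed yields 4.3 × 2.16 / 8 = 1.1610 back to its contributor per unit of net cost, which exceeds 1, making full contribution the dominant choice for everyone.
So the Nash equilibrium is full contribution by all 8; the group earns 4.3 × 2.16 × 384 = 3566.59.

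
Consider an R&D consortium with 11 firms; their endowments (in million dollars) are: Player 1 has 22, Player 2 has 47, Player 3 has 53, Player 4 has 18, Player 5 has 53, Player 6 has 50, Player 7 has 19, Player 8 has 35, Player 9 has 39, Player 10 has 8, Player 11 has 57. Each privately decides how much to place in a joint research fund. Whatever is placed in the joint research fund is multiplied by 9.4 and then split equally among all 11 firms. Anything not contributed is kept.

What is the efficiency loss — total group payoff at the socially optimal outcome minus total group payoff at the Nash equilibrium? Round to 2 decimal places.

3368.40 million dollars

The private return per contributed unit is 9.4/11 = 0.8545 < 1 for every player regardless of endowment, so the Nash equilibrium is zero contribution and the group total is Σ E_j = 22 + 47 + 53 + 18 + 53 + 50 + 19 + 35 + 39 + 8 + 57 = 401.
Each contributed unit returns 9.400 to the group, so the social optimum is full contribution by everyone: group total = 9.400 × 401 = 3769.40.
Efficiency loss = (9.400 − 1) × 401 = 3368.40.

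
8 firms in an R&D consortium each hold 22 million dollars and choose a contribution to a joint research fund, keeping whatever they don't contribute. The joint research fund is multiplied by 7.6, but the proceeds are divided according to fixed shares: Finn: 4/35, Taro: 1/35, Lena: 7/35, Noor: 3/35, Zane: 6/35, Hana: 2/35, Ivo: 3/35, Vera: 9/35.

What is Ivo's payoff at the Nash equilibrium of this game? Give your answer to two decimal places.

A player with share s gets back 7.6·s per unit contributed, so full contribution is dominant for anyone with s > 1/7.6 = 0.1316 and zero contribution is dominant for anyone below.
Lena, Zane and Vera are above the threshold, contributing 22 each; the remaining 5 contribute 0. Total contributed: 66.
Ivo keeps 22 and receives 7.6 × 66 × 3/35 = 42.99 from the joint research fund, for a payoff of 64.99.

64.99 million dollars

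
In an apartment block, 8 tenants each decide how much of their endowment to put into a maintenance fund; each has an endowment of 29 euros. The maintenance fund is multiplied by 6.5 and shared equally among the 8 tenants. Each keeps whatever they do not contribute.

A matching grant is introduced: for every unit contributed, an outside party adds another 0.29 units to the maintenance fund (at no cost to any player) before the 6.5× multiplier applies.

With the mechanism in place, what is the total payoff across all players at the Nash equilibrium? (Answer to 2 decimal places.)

Under the mechanism each unit contributed yields 6.5 × 1.29 / 8 = 1.0481 back to its contributor per unit of net cost, which exceeds 1, making full contribution the dominant choice for everyone.
So the Nash equilibrium is full contribution by all 8; the group earns 6.5 × 1.29 × 232 = 1945.32.

1945.32 euros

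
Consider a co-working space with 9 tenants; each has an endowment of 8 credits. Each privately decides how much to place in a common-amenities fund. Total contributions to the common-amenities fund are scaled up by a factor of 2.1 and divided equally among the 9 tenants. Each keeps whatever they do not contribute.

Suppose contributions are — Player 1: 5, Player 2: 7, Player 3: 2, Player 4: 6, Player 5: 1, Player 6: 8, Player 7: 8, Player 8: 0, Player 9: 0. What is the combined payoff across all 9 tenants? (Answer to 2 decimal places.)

112.70 credits

Total contributed: 5 + 7 + 2 + 6 + 1 + 8 + 8 + 0 + 0 = 37; total kept: 9 × 8 − 37 = 35.
The common-amenities fund pays out 2.1 × 37 = 77.70 in aggregate.
Group total = 35 + 77.70 = 112.70.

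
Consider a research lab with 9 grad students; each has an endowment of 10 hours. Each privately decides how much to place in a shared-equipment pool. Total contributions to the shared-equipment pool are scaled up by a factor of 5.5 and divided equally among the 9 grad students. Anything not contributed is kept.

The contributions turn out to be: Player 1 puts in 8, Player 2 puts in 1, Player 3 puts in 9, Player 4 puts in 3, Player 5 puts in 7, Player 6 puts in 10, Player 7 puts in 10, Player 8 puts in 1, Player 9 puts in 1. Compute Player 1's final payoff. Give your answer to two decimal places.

32.56 hours

Total contributed: 8 + 1 + 9 + 3 + 7 + 10 + 10 + 1 + 1 = 50.
Each receives 5.5 × 50 / 9 = 30.56 from the shared-equipment pool.
Player 1 keeps 10 − 8 = 2, so Player 1's payoff is 2 + 30.56 = 32.56.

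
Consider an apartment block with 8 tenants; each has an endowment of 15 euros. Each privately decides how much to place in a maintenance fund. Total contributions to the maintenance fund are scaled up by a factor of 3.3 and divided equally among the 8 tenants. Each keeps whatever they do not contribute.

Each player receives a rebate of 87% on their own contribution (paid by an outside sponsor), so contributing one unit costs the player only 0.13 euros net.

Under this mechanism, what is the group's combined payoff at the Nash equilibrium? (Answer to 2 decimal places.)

500.40 euros

With the mechanism, a contributed unit returns (3.3/8) / 0.13 = 3.1731 per unit of net cost to the contributor — now above 1 — so contributing fully is weakly dominant for every player.
So the Nash equilibrium is full contribution by all 8; the group earns 8 × (15 × 0.87 + 3.3 × 15) = 500.40.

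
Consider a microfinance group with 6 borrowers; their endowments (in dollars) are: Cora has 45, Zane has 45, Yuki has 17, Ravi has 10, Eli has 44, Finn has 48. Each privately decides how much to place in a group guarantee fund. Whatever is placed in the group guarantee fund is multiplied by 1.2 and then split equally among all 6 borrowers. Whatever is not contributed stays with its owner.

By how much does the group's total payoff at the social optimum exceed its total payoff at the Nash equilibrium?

The private return per contributed unit is 1.2/6 = 0.2000 < 1 for every player regardless of endowment, so the Nash equilibrium is zero contribution and the group total is Σ E_j = 45 + 45 + 17 + 10 + 44 + 48 = 209.
Each contributed unit returns 1.200 to the group, so the social optimum is full contribution by everyone: group total = 1.200 × 209 = 250.80.
Efficiency loss = (1.200 − 1) × 209 = 41.80.

41.80 dollars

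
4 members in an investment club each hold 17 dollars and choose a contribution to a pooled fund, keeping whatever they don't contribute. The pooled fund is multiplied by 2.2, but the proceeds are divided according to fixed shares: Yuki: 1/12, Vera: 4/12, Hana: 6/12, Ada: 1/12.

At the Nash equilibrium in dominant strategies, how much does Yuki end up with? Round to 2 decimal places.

A player with share s gets back 2.2·s per unit contributed, so full contribution is dominant for anyone with s > 1/2.2 = 0.4545 and zero contribution is dominant for anyone below.
The only share above 0.4545 is Hana's 6/12, contributing 17; the remaining 3 contribute 0. Total contributed: 17.
Yuki keeps 17 and receives 2.2 × 17 × 1/12 = 3.12 from the pooled fund, for a payoff of 20.12.

20.12 dollars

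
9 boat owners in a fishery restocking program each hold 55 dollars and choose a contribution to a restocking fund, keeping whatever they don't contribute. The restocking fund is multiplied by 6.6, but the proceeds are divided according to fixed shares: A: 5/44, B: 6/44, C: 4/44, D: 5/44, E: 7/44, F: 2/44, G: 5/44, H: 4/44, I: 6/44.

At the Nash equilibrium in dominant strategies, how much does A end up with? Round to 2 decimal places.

96.25 dollars

A player with share s gets back 6.6·s per unit contributed, so full contribution is dominant for anyone with s > 1/6.6 = 0.1515 and zero contribution is dominant for anyone below.
E alone (share 7/44) is above the threshold, contributing 55; the remaining 8 contribute 0. Total contributed: 55.
A keeps 55 and receives 6.6 × 55 × 5/44 = 41.25 from the restocking fund, for a payoff of 96.25.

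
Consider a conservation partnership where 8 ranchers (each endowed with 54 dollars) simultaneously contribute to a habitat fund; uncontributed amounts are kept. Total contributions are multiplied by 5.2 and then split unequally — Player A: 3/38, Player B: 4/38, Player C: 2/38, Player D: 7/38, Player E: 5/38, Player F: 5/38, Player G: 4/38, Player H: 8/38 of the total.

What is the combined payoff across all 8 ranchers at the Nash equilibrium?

658.80 dollars

For player j, contributing a unit is worthwhile iff 5.2 × (j's share) ≥ 1, i.e. iff j's share is at least 0.1923.
Only Player H (8/38) clears that bar, contributing 54; the remaining 7 contribute 0. Total contributed: 54.
The habitat fund pays out 5.2 × 54 = 280.80 in total (split across the unequal shares, but the aggregate is all that matters for the group sum).
The 7 free-riders keep 54 each, adding 378. Group total = 378 + 280.80 = 658.80.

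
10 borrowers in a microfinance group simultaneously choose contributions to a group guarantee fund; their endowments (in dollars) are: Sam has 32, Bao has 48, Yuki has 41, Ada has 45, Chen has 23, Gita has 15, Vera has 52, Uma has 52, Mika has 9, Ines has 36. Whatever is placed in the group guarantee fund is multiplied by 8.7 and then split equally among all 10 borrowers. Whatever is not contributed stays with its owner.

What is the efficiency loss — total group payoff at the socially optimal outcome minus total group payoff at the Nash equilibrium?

The private return per contributed unit is 8.7/10 = 0.8700 < 1 for every player regardless of endowment, so the Nash equilibrium is zero contribution and the group total is Σ E_j = 32 + 48 + 41 + 45 + 23 + 15 + 52 + 52 + 9 + 36 = 353.
Each contributed unit returns 8.700 to the group, so the social optimum is full contribution by everyone: group total = 8.700 × 353 = 3071.10.
Efficiency loss = (8.700 − 1) × 353 = 2718.10.

2718.10 dollars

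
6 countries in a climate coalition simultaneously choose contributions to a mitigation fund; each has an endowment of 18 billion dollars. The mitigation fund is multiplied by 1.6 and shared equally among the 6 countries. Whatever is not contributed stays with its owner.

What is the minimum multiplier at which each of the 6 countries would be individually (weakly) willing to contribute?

6

A contributed unit returns (multiplier)/6 to its contributor.
This reaches 1 exactly when the multiplier is 6.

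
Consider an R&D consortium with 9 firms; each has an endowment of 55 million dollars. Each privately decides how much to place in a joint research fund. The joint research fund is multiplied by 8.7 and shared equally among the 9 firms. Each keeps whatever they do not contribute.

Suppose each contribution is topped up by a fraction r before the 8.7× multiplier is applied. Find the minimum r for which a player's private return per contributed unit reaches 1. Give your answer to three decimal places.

With matching at rate r, one contributed unit becomes (1 + r) in the joint research fund and returns 8.7 × (1 + r) / 9 to the contributor.
Setting this equal to 1: 1 + r = 9/8.7 = 1.0345.
So the minimum matching rate is r = 1.0345 − 1 = 0.034.

0.034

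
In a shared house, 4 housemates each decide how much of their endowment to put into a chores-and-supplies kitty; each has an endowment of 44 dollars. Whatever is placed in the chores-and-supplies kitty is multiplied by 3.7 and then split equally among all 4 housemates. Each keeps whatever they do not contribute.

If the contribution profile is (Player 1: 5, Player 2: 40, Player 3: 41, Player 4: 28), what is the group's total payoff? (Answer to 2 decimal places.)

Total contributed: 5 + 40 + 41 + 28 = 114; total kept: 4 × 44 − 114 = 62.
The chores-and-supplies kitty pays out 3.7 × 114 = 421.80 in aggregate.
Group total = 62 + 421.80 = 483.80.

483.80 dollars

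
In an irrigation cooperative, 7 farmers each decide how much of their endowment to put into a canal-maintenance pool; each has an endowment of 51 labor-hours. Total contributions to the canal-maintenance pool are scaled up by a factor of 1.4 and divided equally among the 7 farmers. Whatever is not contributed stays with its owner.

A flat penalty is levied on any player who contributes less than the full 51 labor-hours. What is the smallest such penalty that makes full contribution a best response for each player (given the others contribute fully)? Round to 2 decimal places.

40.80 labor-hours

Given the others contribute fully, the best deviation is to contribute 0 (any partial contribution still incurs the fine and gives up units whose private return 0.2000 is below 1).
Deviating from 51 to 0 saves 51 labor-hours but forfeits the deviator's share of the drop in the canal-maintenance pool: 1.4/7 × 51 = 10.20.
So the deviation gain is 51 − 10.20 = 40.80, and the fine must be at least 40.80 labor-hours to wipe it out.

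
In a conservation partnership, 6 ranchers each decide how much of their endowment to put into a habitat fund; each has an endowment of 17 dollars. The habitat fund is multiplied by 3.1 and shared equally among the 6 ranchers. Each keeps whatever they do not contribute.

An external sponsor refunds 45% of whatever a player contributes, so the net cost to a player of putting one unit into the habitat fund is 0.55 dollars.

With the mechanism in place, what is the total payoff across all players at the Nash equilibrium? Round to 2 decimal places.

102.00 dollars

The effective private return is (3.1/6) / 0.55 = 0.9394, which is still under 1, so the mechanism doesn't change anyone's dominant strategy: zero contribution.
At the Nash equilibrium no one contributes; group total payoff = 6 × 17 = 102.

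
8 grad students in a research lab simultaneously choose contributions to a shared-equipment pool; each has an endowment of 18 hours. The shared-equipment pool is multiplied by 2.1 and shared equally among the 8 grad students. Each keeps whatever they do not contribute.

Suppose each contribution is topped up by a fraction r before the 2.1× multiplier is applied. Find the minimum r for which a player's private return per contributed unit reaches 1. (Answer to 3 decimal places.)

With matching at rate r, one contributed unit becomes (1 + r) in the shared-equipment pool and returns 2.1 × (1 + r) / 8 to the contributor.
Setting this equal to 1: 1 + r = 8/2.1 = 3.8095.
So the minimum matching rate is r = 3.8095 − 1 = 2.810.

2.810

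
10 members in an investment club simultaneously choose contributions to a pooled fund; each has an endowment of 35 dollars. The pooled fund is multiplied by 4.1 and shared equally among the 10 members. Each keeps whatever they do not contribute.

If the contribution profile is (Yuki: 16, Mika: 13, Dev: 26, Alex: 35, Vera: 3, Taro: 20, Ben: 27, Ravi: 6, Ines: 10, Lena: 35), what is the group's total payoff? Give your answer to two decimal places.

Total contributed: 16 + 13 + 26 + 35 + 3 + 20 + 27 + 6 + 10 + 35 = 191; total kept: 10 × 35 − 191 = 159.
The pooled fund pays out 4.1 × 191 = 783.10 in aggregate.
Group total = 159 + 783.10 = 942.10.

942.10 dollars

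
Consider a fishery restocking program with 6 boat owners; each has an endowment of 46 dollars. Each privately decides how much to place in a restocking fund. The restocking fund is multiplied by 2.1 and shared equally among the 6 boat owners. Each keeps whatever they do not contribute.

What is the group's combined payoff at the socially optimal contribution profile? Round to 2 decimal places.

Each contributed unit returns 2.100 to the group as a whole (0.3500 to each of 6 players), which exceeds 1, so the social optimum is full contribution: group total = 2.100 × 276 = 579.60.

579.60 dollars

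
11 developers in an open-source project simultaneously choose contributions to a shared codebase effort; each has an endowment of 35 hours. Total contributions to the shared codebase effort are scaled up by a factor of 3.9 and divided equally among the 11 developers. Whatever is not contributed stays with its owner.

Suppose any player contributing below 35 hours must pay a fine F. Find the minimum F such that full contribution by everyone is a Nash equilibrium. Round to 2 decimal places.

22.59 hours

Given the others contribute fully, the best deviation is to contribute 0 (any partial contribution still incurs the fine and gives up units whose private return 0.3545 is below 1).
Deviating from 35 to 0 saves 35 hours but forfeits the deviator's share of the drop in the shared codebase effort: 3.9/11 × 35 = 12.41.
So the deviation gain is 35 − 12.41 = 22.59, and the fine must be at least 22.59 hours to wipe it out.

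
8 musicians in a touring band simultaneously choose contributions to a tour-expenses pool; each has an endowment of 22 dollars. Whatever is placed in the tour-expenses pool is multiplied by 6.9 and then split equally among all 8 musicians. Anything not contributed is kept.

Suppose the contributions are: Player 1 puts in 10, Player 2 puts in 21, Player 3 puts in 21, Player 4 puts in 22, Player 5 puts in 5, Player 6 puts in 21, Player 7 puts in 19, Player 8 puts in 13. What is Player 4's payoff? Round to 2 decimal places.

Total contributed: 10 + 21 + 21 + 22 + 5 + 21 + 19 + 13 = 132.
Each receives 6.9 × 132 / 8 = 113.85 from the tour-expenses pool.
Player 4 keeps 22 − 22 = 0, so Player 4's payoff is 0 + 113.85 = 113.85.

113.85 dollars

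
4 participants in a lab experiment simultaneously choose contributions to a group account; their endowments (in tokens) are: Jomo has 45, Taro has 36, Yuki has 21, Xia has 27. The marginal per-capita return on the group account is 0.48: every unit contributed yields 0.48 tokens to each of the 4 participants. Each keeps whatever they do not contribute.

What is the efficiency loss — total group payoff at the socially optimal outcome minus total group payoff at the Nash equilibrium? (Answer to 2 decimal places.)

118.68 tokens

The private return per contributed unit is 0.48 < 1 for everyone, so the Nash equilibrium is zero contribution and the group total is Σ E_j = 45 + 36 + 21 + 27 = 129.
Each contributed unit returns 1.920 to the group, so the social optimum is full contribution by everyone: group total = 1.920 × 129 = 247.68.
Efficiency loss = (1.920 − 1) × 129 = 118.68.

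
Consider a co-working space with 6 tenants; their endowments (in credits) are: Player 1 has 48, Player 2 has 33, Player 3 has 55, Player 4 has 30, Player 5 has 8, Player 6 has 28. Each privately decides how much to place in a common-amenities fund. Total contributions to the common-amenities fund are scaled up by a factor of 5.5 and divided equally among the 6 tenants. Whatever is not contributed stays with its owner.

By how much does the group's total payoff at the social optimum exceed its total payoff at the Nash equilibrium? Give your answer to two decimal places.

The private return per contributed unit is 5.5/6 = 0.9167 < 1 for every player regardless of endowment, so the Nash equilibrium is zero contribution and the group total is Σ E_j = 48 + 33 + 55 + 30 + 8 + 28 = 202.
Each contributed unit returns 5.500 to the group, so the social optimum is full contribution by everyone: group total = 5.500 × 202 = 1111.00.
Efficiency loss = (5.500 − 1) × 202 = 909.00.

909.00 credits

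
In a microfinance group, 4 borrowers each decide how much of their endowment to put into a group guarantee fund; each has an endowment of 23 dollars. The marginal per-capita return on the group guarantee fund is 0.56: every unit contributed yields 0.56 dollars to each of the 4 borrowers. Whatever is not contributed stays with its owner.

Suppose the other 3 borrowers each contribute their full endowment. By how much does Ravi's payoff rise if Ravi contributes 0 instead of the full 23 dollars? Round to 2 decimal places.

10.12 dollars

Switching from a contribution of 23 to 0 lets Ravi keep an extra 23 dollars, but lowers the group guarantee fund by 23, which costs Ravi their own share of that drop: 0.56 × 23 = 12.88.
Net gain = 23 − 12.88 = 10.12. The private return per contributed unit (0.56) is below 1, so free-riding is indeed the best response regardless of what the others do.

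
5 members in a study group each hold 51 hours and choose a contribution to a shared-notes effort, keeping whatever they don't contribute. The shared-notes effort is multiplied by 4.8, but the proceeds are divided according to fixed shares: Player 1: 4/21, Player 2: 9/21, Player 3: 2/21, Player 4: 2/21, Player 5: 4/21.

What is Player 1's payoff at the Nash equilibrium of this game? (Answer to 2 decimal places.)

97.63 hours

A player with share s gets back 4.8·s per unit contributed, so full contribution is dominant for anyone with s > 1/4.8 = 0.2083 and zero contribution is dominant for anyone below.
Only Player 2 (9/21) clears that bar, contributing 51; the remaining 4 contribute 0. Total contributed: 51.
Player 1 keeps 51 and receives 4.8 × 51 × 4/21 = 46.63 from the shared-notes effort, for a payoff of 97.63.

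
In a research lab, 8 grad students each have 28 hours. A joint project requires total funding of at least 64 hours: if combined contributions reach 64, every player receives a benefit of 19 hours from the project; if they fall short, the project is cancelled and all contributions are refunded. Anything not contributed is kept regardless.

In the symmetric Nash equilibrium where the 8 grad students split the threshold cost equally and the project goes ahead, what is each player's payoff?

Equal share of the threshold: 64/8 = 8.
At this profile no one gains by cutting their contribution: any cut drops the total below 64, the project is cancelled, contributions are refunded, and the deviator ends with 28, which is less than 28 − 8 + 19 = 39. Contributing more than 8 just wastes the excess. So contributing exactly 8 is a best response.
Each player's payoff: 28 − 8 + 19 = 39.

39 hours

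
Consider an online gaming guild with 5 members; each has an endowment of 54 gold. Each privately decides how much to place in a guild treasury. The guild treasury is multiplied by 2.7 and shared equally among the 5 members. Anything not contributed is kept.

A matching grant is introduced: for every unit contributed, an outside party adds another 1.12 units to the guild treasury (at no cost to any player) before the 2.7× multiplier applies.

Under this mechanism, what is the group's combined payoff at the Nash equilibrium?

1545.48 gold

Under the mechanism each unit contributed yields 2.7 × 2.12 / 5 = 1.1448 back to its contributor per unit of net cost, which exceeds 1, making full contribution the dominant choice for everyone.
So the Nash equilibrium is full contribution by all 5; the group earns 2.7 × 2.12 × 270 = 1545.48.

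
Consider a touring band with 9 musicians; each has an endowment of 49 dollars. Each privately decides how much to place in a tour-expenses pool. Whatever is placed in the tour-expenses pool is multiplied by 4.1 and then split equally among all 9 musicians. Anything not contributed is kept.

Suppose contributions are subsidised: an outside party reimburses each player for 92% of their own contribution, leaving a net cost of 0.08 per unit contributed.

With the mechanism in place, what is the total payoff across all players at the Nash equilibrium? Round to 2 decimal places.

2213.82 dollars

With the mechanism, a contributed unit returns (4.1/9) / 0.08 = 5.6944 per unit of net cost to the contributor — now above 1 — so contributing fully is weakly dominant for every player.
So the Nash equilibrium is full contribution by all 9; the group earns 9 × (49 × 0.92 + 4.1 × 49) = 2213.82.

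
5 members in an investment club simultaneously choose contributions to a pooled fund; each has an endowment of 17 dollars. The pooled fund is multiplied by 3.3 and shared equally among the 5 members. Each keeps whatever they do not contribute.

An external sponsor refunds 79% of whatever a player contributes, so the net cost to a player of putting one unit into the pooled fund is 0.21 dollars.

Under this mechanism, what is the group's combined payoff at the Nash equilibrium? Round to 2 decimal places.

With the mechanism, a contributed unit returns (3.3/5) / 0.21 = 3.1429 per unit of net cost to the contributor — now above 1 — so contributing fully is weakly dominant for every player.
At the Nash equilibrium everyone contributes 17. Group total payoff = 5 × (17 × 0.79 + 3.3 × 17) = 347.65.

347.65 dollars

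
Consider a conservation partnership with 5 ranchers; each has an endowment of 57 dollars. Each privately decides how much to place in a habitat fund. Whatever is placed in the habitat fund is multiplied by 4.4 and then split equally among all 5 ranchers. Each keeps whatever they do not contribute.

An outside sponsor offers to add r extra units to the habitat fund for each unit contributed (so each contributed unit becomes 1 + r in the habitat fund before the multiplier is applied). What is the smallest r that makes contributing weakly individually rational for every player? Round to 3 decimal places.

0.136

With matching at rate r, one contributed unit becomes (1 + r) in the habitat fund and returns 4.4 × (1 + r) / 5 to the contributor.
Setting this equal to 1: 1 + r = 5/4.4 = 1.1364.
So the minimum matching rate is r = 1.1364 − 1 = 0.136.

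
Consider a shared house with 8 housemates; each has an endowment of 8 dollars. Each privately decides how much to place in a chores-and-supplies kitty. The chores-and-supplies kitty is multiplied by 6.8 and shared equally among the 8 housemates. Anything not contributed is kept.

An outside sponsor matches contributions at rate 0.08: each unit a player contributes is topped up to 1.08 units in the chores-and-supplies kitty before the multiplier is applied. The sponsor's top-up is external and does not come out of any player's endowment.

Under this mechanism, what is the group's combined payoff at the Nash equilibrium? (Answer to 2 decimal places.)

Even with the mechanism, each unit contributed returns only 6.8 × 1.08 / 8 = 0.9180 per unit of net cost, so contributing nothing is still dominant.
At the Nash equilibrium no one contributes; group total payoff = 8 × 8 = 64.

64.00 dollars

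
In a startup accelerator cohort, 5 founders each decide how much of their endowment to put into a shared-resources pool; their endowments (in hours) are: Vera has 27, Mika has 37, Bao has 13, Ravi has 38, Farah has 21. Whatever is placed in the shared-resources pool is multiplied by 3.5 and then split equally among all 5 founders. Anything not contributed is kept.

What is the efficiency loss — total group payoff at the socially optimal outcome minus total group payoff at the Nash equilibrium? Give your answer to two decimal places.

340.00 hours

The private return per contributed unit is 3.5/5 = 0.7000 < 1 for every player regardless of endowment, so the Nash equilibrium is zero contribution and the group total is Σ E_j = 27 + 37 + 13 + 38 + 21 = 136.
Each contributed unit returns 3.500 to the group, so the social optimum is full contribution by everyone: group total = 3.500 × 136 = 476.00.
Efficiency loss = (3.500 − 1) × 136 = 340.00.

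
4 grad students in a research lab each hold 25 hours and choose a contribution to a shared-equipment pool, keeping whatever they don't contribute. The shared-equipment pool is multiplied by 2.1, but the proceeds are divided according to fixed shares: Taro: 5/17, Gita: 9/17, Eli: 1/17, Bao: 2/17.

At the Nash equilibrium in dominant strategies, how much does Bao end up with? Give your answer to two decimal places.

31.18 hours

For player j, contributing a unit is worthwhile iff 2.1 × (j's share) ≥ 1, i.e. iff j's share is at least 0.4762.
The only share above 0.4762 is Gita's 9/17, contributing 25; the remaining 3 contribute 0. Total contributed: 25.
Bao keeps 25 and receives 2.1 × 25 × 2/17 = 6.18 from the shared-equipment pool, for a payoff of 31.18.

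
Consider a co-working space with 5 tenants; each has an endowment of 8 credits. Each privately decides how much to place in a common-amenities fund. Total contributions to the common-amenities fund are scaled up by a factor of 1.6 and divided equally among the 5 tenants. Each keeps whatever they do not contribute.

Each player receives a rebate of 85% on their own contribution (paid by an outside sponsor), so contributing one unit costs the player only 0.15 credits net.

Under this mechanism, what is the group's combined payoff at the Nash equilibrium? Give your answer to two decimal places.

Under the mechanism each unit contributed yields (1.6/5) / 0.15 = 2.1333 back to its contributor per unit of net cost, which exceeds 1, making full contribution the dominant choice for everyone.
At the Nash equilibrium everyone contributes 8. Group total payoff = 5 × (8 × 0.85 + 1.6 × 8) = 98.00.

98.00 credits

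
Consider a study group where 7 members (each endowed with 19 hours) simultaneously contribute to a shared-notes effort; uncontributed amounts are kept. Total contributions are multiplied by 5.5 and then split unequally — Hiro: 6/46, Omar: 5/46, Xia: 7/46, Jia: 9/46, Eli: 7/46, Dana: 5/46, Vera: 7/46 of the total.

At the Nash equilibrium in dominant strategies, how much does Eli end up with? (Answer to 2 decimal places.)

34.90 hours

Each unit j contributes comes back to j as 5.5 × (j's share), so j prefers to contribute only if that share exceeds 1/5.5 = 0.1818; otherwise keeping the unit dominates.
The only share above 0.1818 is Jia's 9/46, contributing 19; the remaining 6 contribute 0. Total contributed: 19.
Eli keeps 19 and receives 5.5 × 19 × 7/46 = 15.90 from the shared-notes effort, for a payoff of 34.90.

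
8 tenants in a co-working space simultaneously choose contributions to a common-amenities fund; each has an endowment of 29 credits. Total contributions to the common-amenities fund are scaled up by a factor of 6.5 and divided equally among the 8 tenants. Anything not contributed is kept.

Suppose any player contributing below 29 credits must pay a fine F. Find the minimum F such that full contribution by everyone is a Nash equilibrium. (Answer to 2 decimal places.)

5.44 credits

Given the others contribute fully, the best deviation is to contribute 0 (any partial contribution still incurs the fine and gives up units whose private return 0.8125 is below 1).
Deviating from 29 to 0 saves 29 credits but forfeits the deviator's share of the drop in the common-amenities fund: 6.5/8 × 29 = 23.56.
So the deviation gain is 29 − 23.56 = 5.44, and the fine must be at least 5.44 credits to wipe it out.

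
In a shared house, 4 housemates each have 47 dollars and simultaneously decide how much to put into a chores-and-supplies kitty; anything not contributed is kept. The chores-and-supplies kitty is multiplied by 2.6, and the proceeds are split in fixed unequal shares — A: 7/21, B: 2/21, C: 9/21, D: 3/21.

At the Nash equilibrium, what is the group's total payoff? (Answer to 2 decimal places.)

Player j's private return per contributed unit is 2.6 × (j's share). Contributing is weakly dominant for j when that share is at least 1/2.6 = 0.3846, and contributing 0 is dominant otherwise.
C alone (share 9/21) is above the threshold, contributing 47; the remaining 3 contribute 0. Total contributed: 47.
The chores-and-supplies kitty pays out 2.6 × 47 = 122.20 in total (split across the unequal shares, but the aggregate is all that matters for the group sum).
The 3 free-riders keep 47 each, adding 141. Group total = 141 + 122.20 = 263.20.

263.20 dollars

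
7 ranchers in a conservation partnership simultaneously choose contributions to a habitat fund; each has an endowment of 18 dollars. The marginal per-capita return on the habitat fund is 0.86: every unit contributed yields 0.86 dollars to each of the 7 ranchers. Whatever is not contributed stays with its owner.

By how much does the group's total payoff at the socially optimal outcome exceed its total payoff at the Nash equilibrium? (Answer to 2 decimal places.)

632.52 dollars

The private return per contributed unit is 0.86 < 1, so contributing 0 is dominant for every player. At the Nash equilibrium everyone keeps their 18, and the group total is 7 × 18 = 126.
Each contributed unit returns 6.020 to the group as a whole (0.86 to each of 7 players), which exceeds 1, so the social optimum is full contribution: group total = 6.020 × 126 = 758.52.
Efficiency loss = 758.52 − 126 = 632.52.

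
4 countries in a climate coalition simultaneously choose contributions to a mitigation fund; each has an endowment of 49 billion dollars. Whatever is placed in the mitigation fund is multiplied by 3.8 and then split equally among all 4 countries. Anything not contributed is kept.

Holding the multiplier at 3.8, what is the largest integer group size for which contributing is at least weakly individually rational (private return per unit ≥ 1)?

3

Private return per unit is 3.8/(group size), which is ≥ 1 whenever the group size is ≤ 3.8.
The largest such integer is 3.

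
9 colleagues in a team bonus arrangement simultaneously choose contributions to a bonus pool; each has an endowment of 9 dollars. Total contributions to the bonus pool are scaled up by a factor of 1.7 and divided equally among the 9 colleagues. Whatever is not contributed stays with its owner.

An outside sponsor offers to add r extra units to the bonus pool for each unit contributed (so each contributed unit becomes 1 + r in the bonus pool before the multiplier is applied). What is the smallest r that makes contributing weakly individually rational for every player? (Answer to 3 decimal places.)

4.294

With matching at rate r, one contributed unit becomes (1 + r) in the bonus pool and returns 1.7 × (1 + r) / 9 to the contributor.
Setting this equal to 1: 1 + r = 9/1.7 = 5.2941.
So the minimum matching rate is r = 5.2941 − 1 = 4.294.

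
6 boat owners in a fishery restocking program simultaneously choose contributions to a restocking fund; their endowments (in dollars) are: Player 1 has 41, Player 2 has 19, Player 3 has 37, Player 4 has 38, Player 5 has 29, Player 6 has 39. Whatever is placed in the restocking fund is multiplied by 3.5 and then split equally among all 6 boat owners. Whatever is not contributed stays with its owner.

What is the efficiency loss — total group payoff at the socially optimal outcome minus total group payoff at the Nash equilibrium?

The private return per contributed unit is 3.5/6 = 0.5833 < 1 for every player regardless of endowment, so the Nash equilibrium is zero contribution and the group total is Σ E_j = 41 + 19 + 37 + 38 + 29 + 39 = 203.
Each contributed unit returns 3.500 to the group, so the social optimum is full contribution by everyone: group total = 3.500 × 203 = 710.50.
Efficiency loss = (3.500 − 1) × 203 = 507.50.

507.50 dollars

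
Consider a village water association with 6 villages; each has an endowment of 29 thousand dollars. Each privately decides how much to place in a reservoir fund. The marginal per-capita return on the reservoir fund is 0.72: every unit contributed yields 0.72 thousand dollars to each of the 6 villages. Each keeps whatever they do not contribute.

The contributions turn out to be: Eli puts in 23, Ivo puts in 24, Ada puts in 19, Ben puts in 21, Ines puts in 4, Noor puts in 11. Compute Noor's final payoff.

Total contributed: 23 + 24 + 19 + 21 + 4 + 11 = 102.
Each receives 0.72 × 102 = 73.44 from the reservoir fund.
Noor keeps 29 − 11 = 18, so Noor's payoff is 18 + 73.44 = 91.44.

91.44 thousand dollars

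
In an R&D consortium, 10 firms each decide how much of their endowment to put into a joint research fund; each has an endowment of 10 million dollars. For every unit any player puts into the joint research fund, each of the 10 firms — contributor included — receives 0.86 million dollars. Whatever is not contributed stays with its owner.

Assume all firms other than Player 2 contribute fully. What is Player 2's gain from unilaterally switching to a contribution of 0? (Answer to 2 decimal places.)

Switching from a contribution of 10 to 0 lets Player 2 keep an extra 10 million dollars, but lowers the joint research fund by 10, which costs Player 2 their own share of that drop: 0.86 × 10 = 8.60.
Net gain = 10 − 8.60 = 1.40. The private return per contributed unit (0.86) is below 1, so free-riding is indeed the best response regardless of what the others do.

1.40 million dollars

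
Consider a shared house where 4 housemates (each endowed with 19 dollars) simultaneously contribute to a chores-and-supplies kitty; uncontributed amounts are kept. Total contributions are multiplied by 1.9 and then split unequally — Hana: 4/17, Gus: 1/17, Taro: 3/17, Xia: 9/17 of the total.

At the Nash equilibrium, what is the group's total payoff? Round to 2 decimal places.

93.10 dollars

Each unit j contributes comes back to j as 1.9 × (j's share), so j prefers to contribute only if that share exceeds 1/1.9 = 0.5263; otherwise keeping the unit dominates.
Only Xia (9/17) clears that bar, contributing 19; the remaining 3 contribute 0. Total contributed: 19.
The chores-and-supplies kitty pays out 1.9 × 19 = 36.10 in total (split across the unequal shares, but the aggregate is all that matters for the group sum).
The 3 free-riders keep 19 each, adding 57. Group total = 57 + 36.10 = 93.10.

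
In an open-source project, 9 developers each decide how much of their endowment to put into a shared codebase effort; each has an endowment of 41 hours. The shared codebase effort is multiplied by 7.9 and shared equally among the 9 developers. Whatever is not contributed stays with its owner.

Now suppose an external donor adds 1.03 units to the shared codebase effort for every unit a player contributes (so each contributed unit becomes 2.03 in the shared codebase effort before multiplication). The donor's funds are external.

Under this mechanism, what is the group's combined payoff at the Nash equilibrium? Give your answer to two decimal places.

5917.65 hours

The effective private return per unit is now 7.9 × 2.03 / 9 = 1.7819 > 1, so every player's dominant strategy flips to full contribution.
So the Nash equilibrium is full contribution by all 9; the group earns 7.9 × 2.03 × 369 = 5917.65.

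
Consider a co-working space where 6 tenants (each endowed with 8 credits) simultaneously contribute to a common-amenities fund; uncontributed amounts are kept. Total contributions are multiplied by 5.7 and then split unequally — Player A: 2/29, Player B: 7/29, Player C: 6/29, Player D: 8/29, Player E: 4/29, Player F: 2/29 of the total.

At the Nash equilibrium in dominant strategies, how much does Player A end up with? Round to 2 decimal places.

Player j's private return per contributed unit is 5.7 × (j's share). Contributing is weakly dominant for j when that share is at least 1/5.7 = 0.1754, and contributing 0 is dominant otherwise.
The shares above 0.1754 belong to Player B, Player C and Player D, contributing 8 each; the remaining 3 contribute 0. Total contributed: 24.
Player A keeps 8 and receives 5.7 × 24 × 2/29 = 9.43 from the common-amenities fund, for a payoff of 17.43.

17.43 credits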